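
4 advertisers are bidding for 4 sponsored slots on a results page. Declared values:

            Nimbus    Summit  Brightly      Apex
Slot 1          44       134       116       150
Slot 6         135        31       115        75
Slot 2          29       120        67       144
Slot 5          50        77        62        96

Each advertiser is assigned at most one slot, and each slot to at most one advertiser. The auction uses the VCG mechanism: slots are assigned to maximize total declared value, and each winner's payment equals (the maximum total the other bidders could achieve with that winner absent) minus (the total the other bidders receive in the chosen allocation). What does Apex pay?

Efficient allocation: Nimbus→Slot 6 ($135), Summit→Slot 1 ($134), Brightly→Slot 5 ($62), Apex→Slot 2 ($144); total welfare W = $475.
Apex receives Slot 2 at value $144, so the others get W − 144 = $331.
Without Apex: best allocation of the remaining 3 bidders over all 4 slots is Nimbus→Slot 6 ($135), Summit→Slot 2 ($120), Brightly→Slot 1 ($116), total $371.
VCG payment = (others' best without Apex) − (others' welfare with Apex) = 371 − 331 = $40.

Apex pays $40.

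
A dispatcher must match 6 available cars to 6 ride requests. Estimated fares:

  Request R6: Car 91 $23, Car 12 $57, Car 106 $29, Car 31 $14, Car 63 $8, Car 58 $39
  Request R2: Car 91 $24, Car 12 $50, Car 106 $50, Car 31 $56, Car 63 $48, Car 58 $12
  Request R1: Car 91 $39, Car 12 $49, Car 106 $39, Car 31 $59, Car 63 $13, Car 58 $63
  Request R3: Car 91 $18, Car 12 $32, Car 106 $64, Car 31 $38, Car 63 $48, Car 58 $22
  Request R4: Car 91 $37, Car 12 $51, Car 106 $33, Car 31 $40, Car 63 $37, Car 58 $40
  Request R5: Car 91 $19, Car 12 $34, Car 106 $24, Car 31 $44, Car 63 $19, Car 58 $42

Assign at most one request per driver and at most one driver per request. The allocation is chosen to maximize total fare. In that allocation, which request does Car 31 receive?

Car 31 receives Request R5.

Optimal: Car 91→Request R4 ($37), Car 12→Request R6 ($57), Car 106→Request R3 ($64), Car 31→Request R5 ($44), Car 63→Request R2 ($48), Car 58→Request R1 ($63) — total 37+57+64+44+48+63 = $313.
Max-entry greedy (repeatedly take the single best remaining cell) gives $296, worse by 17.
Swapping Car 12↔Car 58 (Car 12→Request R1 $49, Car 58→Request R6 $39) loses 32.
No other one-to-one assignment exceeds $313.
Car 31's own top request is Request R1 ($59), but forcing Car 31→Request R1 and reassigning the rest optimally gives only $307 — worse by 6.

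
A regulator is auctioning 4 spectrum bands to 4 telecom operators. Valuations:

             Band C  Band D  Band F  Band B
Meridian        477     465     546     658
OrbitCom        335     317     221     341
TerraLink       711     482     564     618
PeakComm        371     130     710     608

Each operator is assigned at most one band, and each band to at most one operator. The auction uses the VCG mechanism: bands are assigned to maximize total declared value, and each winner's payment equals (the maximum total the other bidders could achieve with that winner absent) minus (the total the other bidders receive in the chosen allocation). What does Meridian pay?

Efficient allocation: Meridian→Band B ($658M), OrbitCom→Band D ($317M), TerraLink→Band C ($711M), PeakComm→Band F ($710M); total welfare W = $2396M.
Meridian receives Band B at value $658M, so the others get W − 658 = $1738M.
Without Meridian: best allocation of the remaining 3 bidders over all 4 bands is OrbitCom→Band B ($341M), TerraLink→Band C ($711M), PeakComm→Band F ($710M), total $1762M.
VCG payment = (others' best without Meridian) − (others' welfare with Meridian) = 1762 − 1738 = $24M.

Meridian pays $24M.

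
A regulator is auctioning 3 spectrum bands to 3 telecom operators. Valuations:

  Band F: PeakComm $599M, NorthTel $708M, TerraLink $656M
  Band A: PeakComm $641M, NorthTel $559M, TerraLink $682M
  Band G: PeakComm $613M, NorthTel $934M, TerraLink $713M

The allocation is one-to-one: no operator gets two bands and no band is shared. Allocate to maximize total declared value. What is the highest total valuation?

Optimal: PeakComm→Band A ($641M), NorthTel→Band G ($934M), TerraLink→Band F ($656M) — total 641+934+656 = $2231M.
Max-entry greedy (repeatedly take the single best remaining cell) gives $2215M, worse by 16.
Next-best assignment: PeakComm→Band F, NorthTel→Band G, TerraLink→Band A = $2215M.
Checked against all permutations: $2231M is optimal.

Maximum total: $2231M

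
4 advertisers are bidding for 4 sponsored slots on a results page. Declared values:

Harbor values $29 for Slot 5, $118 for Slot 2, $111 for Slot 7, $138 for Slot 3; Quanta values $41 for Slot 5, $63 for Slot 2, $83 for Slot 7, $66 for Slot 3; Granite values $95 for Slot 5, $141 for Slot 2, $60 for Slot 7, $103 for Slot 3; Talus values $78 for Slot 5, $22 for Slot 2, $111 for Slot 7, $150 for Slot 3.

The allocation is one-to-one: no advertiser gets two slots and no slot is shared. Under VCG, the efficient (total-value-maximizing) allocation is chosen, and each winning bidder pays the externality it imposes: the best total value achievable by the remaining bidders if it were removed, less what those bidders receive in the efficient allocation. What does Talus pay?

Talus pays $66.

Efficient allocation: Harbor→Slot 2 ($118), Quanta→Slot 7 ($83), Granite→Slot 5 ($95), Talus→Slot 3 ($150); total welfare W = $446.
Talus receives Slot 3 at value $150, so the others get W − 150 = $296.
Without Talus: best allocation of the remaining 3 bidders over all 4 slots is Harbor→Slot 3 ($138), Quanta→Slot 7 ($83), Granite→Slot 2 ($141), total $362.
VCG payment = (others' best without Talus) − (others' welfare with Talus) = 362 − 296 = $66.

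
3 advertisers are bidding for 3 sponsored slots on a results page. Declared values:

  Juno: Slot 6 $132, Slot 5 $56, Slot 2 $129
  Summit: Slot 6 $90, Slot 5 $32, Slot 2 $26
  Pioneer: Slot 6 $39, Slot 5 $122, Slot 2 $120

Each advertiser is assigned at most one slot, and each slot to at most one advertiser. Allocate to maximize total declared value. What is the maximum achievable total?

Optimal: Juno→Slot 2 ($129), Summit→Slot 6 ($90), Pioneer→Slot 5 ($122) — total 129+90+122 = $341.
Row-greedy (each advertiser in turn takes its best remaining slot) gives $284, worse by 57.
Next-best assignment: Juno→Slot 6, Summit→Slot 5, Pioneer→Slot 2 = $284.

Max total: $341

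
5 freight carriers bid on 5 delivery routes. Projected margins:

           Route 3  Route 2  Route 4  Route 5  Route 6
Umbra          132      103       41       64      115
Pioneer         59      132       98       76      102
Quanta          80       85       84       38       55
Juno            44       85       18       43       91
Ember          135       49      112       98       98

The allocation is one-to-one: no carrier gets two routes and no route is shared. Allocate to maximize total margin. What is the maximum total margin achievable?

Optimal: Umbra→Route 3 ($132k), Pioneer→Route 2 ($132k), Quanta→Route 4 ($84k), Juno→Route 6 ($91k), Ember→Route 5 ($98k) — total 132+132+84+91+98 = $537k.
Column-greedy (each route in turn goes to its best remaining carrier) gives $506k, worse by 31.
Swapping Pioneer↔Umbra (Pioneer→Route 3 $59k, Umbra→Route 2 $103k) loses 102.
Checked against all permutations: $537k is optimal.

Maximum total: $537k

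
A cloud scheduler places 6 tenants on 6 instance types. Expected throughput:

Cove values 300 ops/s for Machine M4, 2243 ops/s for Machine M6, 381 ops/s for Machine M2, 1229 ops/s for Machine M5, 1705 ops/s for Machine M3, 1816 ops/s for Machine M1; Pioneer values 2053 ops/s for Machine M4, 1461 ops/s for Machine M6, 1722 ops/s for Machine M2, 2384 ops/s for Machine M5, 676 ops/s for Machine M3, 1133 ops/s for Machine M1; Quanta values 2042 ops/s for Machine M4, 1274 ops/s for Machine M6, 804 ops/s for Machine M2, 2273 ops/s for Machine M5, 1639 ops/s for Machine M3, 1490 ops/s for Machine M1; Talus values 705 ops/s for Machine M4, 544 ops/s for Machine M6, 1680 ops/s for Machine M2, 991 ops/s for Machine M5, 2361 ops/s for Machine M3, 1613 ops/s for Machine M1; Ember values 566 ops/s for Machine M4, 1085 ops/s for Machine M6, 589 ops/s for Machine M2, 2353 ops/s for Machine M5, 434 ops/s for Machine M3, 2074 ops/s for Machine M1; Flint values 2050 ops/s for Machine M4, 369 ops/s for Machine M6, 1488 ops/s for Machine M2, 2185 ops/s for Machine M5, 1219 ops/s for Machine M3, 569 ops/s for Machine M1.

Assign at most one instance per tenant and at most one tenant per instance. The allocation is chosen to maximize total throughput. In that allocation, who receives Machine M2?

Optimal: Cove→Machine M6 (2243 ops/s), Pioneer→Machine M2 (1722 ops/s), Quanta→Machine M5 (2273 ops/s), Talus→Machine M3 (2361 ops/s), Ember→Machine M1 (2074 ops/s), Flint→Machine M4 (2050 ops/s) — total 2243+1722+2273+2361+2074+2050 = 12723 ops/s.
Column-greedy (each instance in turn goes to its best remaining tenant) gives 10537 ops/s, worse by 2186.
Swapping Ember↔Flint (Ember→Machine M4 566 ops/s, Flint→Machine M1 569 ops/s) loses 2989.
No other one-to-one assignment exceeds 12723 ops/s.
Pioneer's own top instance is Machine M5 (2384 ops/s), but forcing Pioneer→Machine M5 and reassigning the rest optimally gives only 12592 ops/s — worse by 131.

Pioneer receives Machine M2.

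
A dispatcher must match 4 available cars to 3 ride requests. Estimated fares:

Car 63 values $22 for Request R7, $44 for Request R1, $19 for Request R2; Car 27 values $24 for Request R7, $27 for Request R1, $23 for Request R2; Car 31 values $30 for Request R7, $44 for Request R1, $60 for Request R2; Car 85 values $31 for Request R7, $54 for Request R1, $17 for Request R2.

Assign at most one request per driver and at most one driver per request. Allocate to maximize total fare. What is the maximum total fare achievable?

Optimal: Car 27→Request R7 ($24), Car 85→Request R1 ($54), Car 31→Request R2 ($60) — total 24+54+60 = $138.
Column-greedy (each request in turn goes to its best remaining driver) gives $135, worse by 3.
Next-best assignment: Car 63→Request R7, Car 85→Request R1, Car 31→Request R2 = $136.
Swapping Car 27↔Car 85 (Car 27→Request R1 $27, Car 85→Request R7 $31) loses 20.
No other one-to-one assignment exceeds $138.

Maximum total: $138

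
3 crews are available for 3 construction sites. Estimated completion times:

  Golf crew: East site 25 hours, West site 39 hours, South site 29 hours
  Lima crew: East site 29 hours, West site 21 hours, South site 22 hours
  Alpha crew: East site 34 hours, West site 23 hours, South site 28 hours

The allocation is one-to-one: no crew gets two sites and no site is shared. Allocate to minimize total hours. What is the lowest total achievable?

Optimal: Golf crew→East site (25 hours), Lima crew→South site (22 hours), Alpha crew→West site (23 hours) — total 25+22+23 = 70 hours.
Min-entry greedy (repeatedly take the single cheapest remaining cell) gives 74 hours, worse by 4.
Next-best assignment: Golf crew→East site, Lima crew→West site, Alpha crew→South site = 74 hours.
Swapping Golf crew↔Alpha crew (Golf crew→West site 39 hours, Alpha crew→East site 34 hours) adds 25.
Checked against all permutations: 70 hours is optimal.

Min total: 70 hours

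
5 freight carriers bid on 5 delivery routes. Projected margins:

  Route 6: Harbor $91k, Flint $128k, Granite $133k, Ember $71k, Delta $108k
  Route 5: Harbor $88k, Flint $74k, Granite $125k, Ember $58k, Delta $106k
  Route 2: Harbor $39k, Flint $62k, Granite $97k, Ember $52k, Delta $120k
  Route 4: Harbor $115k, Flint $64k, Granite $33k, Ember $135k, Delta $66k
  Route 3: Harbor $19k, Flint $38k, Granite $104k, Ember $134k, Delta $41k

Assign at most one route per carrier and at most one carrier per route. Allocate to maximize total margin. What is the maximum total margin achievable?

Max total: $622k

This is a one-to-one assignment (maximum-weight bipartite matching).
Optimal: Harbor→Route 4 ($115k), Flint→Route 6 ($128k), Granite→Route 5 ($125k), Ember→Route 3 ($134k), Delta→Route 2 ($120k) — total 115+128+125+134+120 = $622k.
Max-entry greedy (repeatedly take the single best remaining cell) gives $514k, worse by 108.
Next-best assignment: Harbor→Route 4, Flint→Route 6, Granite→Route 2, Ember→Route 3, Delta→Route 5 = $580k.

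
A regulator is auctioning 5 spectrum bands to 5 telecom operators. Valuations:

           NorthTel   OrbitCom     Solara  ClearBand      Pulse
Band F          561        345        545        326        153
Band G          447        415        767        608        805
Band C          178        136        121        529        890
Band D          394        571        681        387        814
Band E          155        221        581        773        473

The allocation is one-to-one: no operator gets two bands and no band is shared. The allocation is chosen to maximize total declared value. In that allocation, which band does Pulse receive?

Optimal: NorthTel→Band F ($561M), OrbitCom→Band D ($571M), Solara→Band G ($767M), ClearBand→Band E ($773M), Pulse→Band C ($890M) — total 561+571+767+773+890 = $3562M.
Column-greedy (each band in turn goes to its best remaining operator) gives $2797M, worse by 765.
Next-best assignment: NorthTel→Band F, OrbitCom→Band G, Solara→Band D, ClearBand→Band E, Pulse→Band C = $3320M.
Swapping ClearBand↔NorthTel (ClearBand→Band F $326M, NorthTel→Band E $155M) loses 853.

Pulse receives Band C.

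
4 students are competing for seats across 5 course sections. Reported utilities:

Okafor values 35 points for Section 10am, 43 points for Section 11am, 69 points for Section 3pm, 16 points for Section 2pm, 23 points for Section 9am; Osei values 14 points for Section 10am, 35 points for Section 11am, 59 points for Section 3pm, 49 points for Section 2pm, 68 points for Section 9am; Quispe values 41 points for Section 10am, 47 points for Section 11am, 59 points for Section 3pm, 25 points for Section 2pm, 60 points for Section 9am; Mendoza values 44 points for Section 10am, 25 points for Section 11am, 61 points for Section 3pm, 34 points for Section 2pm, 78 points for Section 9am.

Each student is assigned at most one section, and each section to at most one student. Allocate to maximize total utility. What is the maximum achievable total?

Maximum total: 243 points

This is a one-to-one assignment (maximum-weight bipartite matching).
Optimal: Okafor→Section 3pm (69 points), Osei→Section 2pm (49 points), Quispe→Section 11am (47 points), Mendoza→Section 9am (78 points) — total 69+49+47+78 = 243 points.
Column-greedy (each section in turn goes to its best remaining student) gives 209 points, worse by 34.
Next-best assignment: Okafor→Section 3pm, Osei→Section 2pm, Quispe→Section 10am, Mendoza→Section 9am = 237 points.
Checked against all permutations: 243 points is optimal.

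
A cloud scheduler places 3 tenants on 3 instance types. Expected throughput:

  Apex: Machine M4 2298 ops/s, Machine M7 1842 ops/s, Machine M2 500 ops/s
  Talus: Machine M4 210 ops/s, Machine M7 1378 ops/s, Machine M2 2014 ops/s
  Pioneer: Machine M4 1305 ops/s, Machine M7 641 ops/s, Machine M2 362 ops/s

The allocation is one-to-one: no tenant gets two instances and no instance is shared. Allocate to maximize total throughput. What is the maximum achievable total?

Max total: 5161 ops/s

Treat this as an assignment problem: match each tenant to one instance.
Optimal: Apex→Machine M7 (1842 ops/s), Talus→Machine M2 (2014 ops/s), Pioneer→Machine M4 (1305 ops/s) — total 1842+2014+1305 = 5161 ops/s.
Next-best assignment: Apex→Machine M4, Talus→Machine M2, Pioneer→Machine M7 = 4953 ops/s.
Checked against all permutations: 5161 ops/s is optimal.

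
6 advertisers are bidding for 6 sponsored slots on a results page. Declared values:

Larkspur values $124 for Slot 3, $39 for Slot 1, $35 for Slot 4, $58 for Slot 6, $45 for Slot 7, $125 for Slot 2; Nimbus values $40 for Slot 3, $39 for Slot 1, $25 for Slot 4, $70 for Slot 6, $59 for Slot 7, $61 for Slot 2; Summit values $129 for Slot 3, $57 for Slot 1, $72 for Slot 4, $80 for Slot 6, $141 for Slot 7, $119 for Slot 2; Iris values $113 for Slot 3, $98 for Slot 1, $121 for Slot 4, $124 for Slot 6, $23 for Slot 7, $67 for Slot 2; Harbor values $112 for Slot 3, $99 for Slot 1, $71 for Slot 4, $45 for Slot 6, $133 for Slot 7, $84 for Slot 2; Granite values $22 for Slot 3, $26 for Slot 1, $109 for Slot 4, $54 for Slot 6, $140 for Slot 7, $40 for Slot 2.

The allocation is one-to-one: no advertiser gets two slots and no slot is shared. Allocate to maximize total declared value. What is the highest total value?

Optimal: Larkspur→Slot 2 ($125), Nimbus→Slot 6 ($70), Summit→Slot 3 ($129), Iris→Slot 4 ($121), Harbor→Slot 1 ($99), Granite→Slot 7 ($140) — total 125+70+129+121+99+140 = $684.
Max-entry greedy (repeatedly take the single best remaining cell) gives $650, worse by 34.
No other one-to-one assignment exceeds $684.

Maximum total: $684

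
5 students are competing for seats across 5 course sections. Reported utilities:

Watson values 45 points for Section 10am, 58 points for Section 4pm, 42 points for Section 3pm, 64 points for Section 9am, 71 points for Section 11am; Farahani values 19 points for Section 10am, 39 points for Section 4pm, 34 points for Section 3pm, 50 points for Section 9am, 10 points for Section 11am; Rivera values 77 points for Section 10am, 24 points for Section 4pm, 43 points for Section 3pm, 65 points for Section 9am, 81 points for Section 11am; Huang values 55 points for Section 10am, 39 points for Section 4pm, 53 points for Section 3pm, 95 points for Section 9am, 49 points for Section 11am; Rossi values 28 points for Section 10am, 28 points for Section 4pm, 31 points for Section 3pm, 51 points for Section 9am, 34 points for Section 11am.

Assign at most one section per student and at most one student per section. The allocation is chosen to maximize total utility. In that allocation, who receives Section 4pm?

Optimal: Watson→Section 11am (71 points), Farahani→Section 4pm (39 points), Rivera→Section 10am (77 points), Huang→Section 9am (95 points), Rossi→Section 3pm (31 points) — total 71+39+77+95+31 = 313 points.
Column-greedy (each section in turn goes to its best remaining student) gives 249 points, worse by 64.
Swapping Farahani↔Watson (Farahani→Section 11am 10 points, Watson→Section 4pm 58 points) loses 42.
Farahani's own top section is Section 9am (50 points), but forcing Farahani→Section 9am and reassigning the rest optimally gives only 279 points — worse by 34.

Farahani receives Section 4pm.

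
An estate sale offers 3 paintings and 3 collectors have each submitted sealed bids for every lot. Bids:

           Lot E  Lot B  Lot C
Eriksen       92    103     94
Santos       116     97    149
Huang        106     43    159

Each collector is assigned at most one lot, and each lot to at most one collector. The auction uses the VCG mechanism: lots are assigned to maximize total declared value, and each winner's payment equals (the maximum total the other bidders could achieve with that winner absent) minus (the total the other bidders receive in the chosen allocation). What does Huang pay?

Efficient allocation: Eriksen→Lot B ($103), Santos→Lot E ($116), Huang→Lot C ($159); total welfare W = $378.
Huang receives Lot C at value $159, so the others get W − 159 = $219.
Without Huang: best allocation of the remaining 2 bidders over all 3 lots is Eriksen→Lot B ($103), Santos→Lot C ($149), total $252.
VCG payment = (others' best without Huang) − (others' welfare with Huang) = 252 − 219 = $33.

Huang pays $33.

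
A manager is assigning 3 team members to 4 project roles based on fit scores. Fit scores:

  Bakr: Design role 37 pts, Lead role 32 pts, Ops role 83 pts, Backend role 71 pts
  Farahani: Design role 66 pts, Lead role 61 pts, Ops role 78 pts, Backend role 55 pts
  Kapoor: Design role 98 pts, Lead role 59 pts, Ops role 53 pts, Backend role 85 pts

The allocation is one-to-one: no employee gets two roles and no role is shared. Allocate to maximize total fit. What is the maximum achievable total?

Optimal: Bakr→Backend role (71 pts), Farahani→Ops role (78 pts), Kapoor→Design role (98 pts) — total 71+78+98 = 247 pts.
Swapping Kapoor↔Bakr (Kapoor→Backend role 85 pts, Bakr→Design role 37 pts) loses 47.

Maximum total: 247 pts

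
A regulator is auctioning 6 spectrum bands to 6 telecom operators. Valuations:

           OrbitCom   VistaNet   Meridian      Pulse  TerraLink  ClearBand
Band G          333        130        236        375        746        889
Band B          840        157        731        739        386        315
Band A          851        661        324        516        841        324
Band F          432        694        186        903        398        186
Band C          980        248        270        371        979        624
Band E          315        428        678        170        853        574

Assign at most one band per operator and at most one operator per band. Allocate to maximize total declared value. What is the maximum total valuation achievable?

Maximum total: $5017M

Treat this as an assignment problem: match each operator to one band.
Optimal: OrbitCom→Band C ($980M), VistaNet→Band A ($661M), Meridian→Band B ($731M), Pulse→Band F ($903M), TerraLink→Band E ($853M), ClearBand→Band G ($889M) — total 980+661+731+903+853+889 = $5017M.
Column-greedy (each band in turn goes to its best remaining operator) gives $4171M, worse by 846.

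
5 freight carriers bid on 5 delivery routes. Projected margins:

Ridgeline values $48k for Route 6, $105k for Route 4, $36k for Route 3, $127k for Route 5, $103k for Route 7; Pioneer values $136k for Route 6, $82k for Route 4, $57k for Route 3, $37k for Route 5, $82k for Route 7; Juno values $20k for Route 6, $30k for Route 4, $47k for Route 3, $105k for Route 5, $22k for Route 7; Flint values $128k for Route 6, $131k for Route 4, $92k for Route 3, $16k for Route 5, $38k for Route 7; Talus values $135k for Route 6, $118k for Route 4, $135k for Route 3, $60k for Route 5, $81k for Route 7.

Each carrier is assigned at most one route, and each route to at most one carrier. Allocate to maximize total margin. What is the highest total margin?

Max total: $610k

Optimal: Ridgeline→Route 7 ($103k), Pioneer→Route 6 ($136k), Juno→Route 5 ($105k), Flint→Route 4 ($131k), Talus→Route 3 ($135k) — total 103+136+105+131+135 = $610k.
Max-entry greedy (repeatedly take the single best remaining cell) gives $551k, worse by 59.
Checked against all permutations: $610k is optimal.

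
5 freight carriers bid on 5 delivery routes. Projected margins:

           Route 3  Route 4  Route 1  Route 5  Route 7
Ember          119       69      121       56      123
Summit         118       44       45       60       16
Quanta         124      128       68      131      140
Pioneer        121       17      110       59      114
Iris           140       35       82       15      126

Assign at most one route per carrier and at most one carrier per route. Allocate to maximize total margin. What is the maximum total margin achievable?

Maximum total: $563k

Optimal: Ember→Route 1 ($121k), Summit→Route 5 ($60k), Quanta→Route 4 ($128k), Pioneer→Route 7 ($114k), Iris→Route 3 ($140k) — total 121+60+128+114+140 = $563k.
Row-greedy (each carrier in turn takes its best remaining route) gives $517k, worse by 46.
Next-best assignment: Ember→Route 7, Summit→Route 5, Quanta→Route 4, Pioneer→Route 1, Iris→Route 3 = $561k.
Checked against all permutations: $563k is optimal.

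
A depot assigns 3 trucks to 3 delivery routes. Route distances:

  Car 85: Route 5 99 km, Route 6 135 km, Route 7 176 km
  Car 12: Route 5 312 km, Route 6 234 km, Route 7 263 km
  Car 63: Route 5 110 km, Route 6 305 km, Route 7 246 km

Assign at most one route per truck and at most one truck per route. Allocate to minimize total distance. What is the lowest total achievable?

This is a one-to-one assignment (minimum-cost bipartite matching).
Optimal: Car 85→Route 6 (135 km), Car 12→Route 7 (263 km), Car 63→Route 5 (110 km) — total 135+263+110 = 508 km.
Row-greedy (each truck in turn takes its cheapest remaining route) gives 579 km, worse by 71.
Every other assignment is strictly worse.

Min total: 508 km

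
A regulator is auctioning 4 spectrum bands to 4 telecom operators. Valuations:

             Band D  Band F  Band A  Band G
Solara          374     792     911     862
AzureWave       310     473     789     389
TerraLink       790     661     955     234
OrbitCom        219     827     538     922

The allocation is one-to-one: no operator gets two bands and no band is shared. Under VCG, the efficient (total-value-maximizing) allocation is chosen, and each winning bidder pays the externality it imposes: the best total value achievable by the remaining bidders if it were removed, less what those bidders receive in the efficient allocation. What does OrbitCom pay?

OrbitCom pays $70M.

Efficient allocation: Solara→Band F ($792M), AzureWave→Band A ($789M), TerraLink→Band D ($790M), OrbitCom→Band G ($922M); total welfare W = $3293M.
OrbitCom receives Band G at value $922M, so the others get W − 922 = $2371M.
Without OrbitCom: best allocation of the remaining 3 bidders over all 4 bands is Solara→Band G ($862M), AzureWave→Band A ($789M), TerraLink→Band D ($790M), total $2441M.
VCG payment = (others' best without OrbitCom) − (others' welfare with OrbitCom) = 2441 − 2371 = $70M.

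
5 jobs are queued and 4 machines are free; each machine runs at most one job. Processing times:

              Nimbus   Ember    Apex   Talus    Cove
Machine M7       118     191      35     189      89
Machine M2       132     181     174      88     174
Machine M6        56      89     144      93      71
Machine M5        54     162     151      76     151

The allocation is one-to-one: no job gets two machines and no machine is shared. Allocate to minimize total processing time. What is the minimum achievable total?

Optimal: Apex→Machine M7 (35 min), Talus→Machine M2 (88 min), Cove→Machine M6 (71 min), Nimbus→Machine M5 (54 min) — total 35+88+71+54 = 248 min.
Swapping Talus↔Nimbus (Talus→Machine M5 76 min, Nimbus→Machine M2 132 min) adds 66.
Every other assignment is strictly worse.

Min total: 248 min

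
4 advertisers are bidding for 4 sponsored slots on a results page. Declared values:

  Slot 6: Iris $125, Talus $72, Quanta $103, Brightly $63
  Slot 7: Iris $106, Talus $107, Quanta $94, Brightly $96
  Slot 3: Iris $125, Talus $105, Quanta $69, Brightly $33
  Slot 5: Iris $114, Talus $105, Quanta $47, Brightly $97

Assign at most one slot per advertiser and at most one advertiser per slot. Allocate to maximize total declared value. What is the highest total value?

Max total: $432

Optimal: Iris→Slot 3 ($125), Talus→Slot 7 ($107), Quanta→Slot 6 ($103), Brightly→Slot 5 ($97) — total 125+107+103+97 = $432.
Row-greedy (each advertiser in turn takes its best remaining slot) gives $398, worse by 34.
Swapping Iris↔Brightly (Iris→Slot 5 $114, Brightly→Slot 3 $33) loses 75.
Every other assignment is strictly worse.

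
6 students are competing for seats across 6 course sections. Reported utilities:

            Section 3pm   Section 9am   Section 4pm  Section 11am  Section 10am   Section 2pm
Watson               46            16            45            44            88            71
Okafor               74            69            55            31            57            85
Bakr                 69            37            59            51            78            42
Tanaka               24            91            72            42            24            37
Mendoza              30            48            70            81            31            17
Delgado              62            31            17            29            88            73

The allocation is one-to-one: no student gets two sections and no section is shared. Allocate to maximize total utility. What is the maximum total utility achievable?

Optimal: Watson→Section 10am (88 points), Okafor→Section 3pm (74 points), Bakr→Section 4pm (59 points), Tanaka→Section 9am (91 points), Mendoza→Section 11am (81 points), Delgado→Section 2pm (73 points) — total 88+74+59+91+81+73 = 466 points.
Row-greedy (each student in turn takes its best remaining section) gives 431 points, worse by 35.

Max total: 466 points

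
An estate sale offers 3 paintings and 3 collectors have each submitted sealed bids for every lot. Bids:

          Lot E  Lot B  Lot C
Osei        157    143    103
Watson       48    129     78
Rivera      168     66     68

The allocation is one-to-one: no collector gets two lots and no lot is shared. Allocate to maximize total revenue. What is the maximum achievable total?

Maximum total: $400

This is the linear assignment problem.
Optimal: Osei→Lot C ($103), Watson→Lot B ($129), Rivera→Lot E ($168) — total 103+129+168 = $400.
Column-greedy (each lot in turn goes to its best remaining collector) gives $389, worse by 11.
Swapping Watson↔Rivera (Watson→Lot E $48, Rivera→Lot B $66) loses 183.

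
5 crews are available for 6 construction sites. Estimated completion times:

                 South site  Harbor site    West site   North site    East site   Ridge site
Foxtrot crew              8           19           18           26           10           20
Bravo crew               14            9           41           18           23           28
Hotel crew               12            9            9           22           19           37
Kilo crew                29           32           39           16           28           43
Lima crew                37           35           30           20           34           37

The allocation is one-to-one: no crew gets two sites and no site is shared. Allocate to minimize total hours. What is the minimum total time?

Treat this as an assignment problem: match each crew to one site.
Optimal: Foxtrot crew→South site (8 hours), Bravo crew→Harbor site (9 hours), Hotel crew→West site (9 hours), Kilo crew→East site (28 hours), Lima crew→North site (20 hours) — total 8+9+9+28+20 = 74 hours.
Column-greedy (each site in turn goes to its cheapest remaining crew) gives 76 hours, worse by 2.
Next-best assignment: Foxtrot crew→South site, Bravo crew→Harbor site, Hotel crew→West site, Kilo crew→North site, Lima crew→East site = 76 hours.
No other one-to-one assignment undercuts 74 hours.

Min total: 74 hours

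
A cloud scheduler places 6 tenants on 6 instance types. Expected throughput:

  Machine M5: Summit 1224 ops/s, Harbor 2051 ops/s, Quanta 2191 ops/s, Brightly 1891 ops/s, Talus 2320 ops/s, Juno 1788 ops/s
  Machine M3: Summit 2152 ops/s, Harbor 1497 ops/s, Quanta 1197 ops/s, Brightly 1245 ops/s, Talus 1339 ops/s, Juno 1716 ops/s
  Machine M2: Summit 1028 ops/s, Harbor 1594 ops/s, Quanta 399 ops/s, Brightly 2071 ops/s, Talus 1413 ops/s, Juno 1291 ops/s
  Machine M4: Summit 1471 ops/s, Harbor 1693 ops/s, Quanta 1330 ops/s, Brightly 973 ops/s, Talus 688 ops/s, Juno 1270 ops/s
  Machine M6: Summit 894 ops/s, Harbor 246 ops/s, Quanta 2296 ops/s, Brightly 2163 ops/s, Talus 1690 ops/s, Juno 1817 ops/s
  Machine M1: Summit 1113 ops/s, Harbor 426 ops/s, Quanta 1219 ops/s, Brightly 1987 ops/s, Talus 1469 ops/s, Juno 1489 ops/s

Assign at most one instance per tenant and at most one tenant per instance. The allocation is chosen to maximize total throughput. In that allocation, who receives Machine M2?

Optimal: Summit→Machine M3 (2152 ops/s), Harbor→Machine M4 (1693 ops/s), Quanta→Machine M6 (2296 ops/s), Brightly→Machine M2 (2071 ops/s), Talus→Machine M5 (2320 ops/s), Juno→Machine M1 (1489 ops/s) — total 2152+1693+2296+2071+2320+1489 = 12021 ops/s.
Row-greedy (each tenant in turn takes its best remaining instance) gives 11309 ops/s, worse by 712.
Next-best assignment: Summit→Machine M3, Harbor→Machine M4, Quanta→Machine M6, Brightly→Machine M1, Talus→Machine M5, Juno→Machine M2 = 11739 ops/s.
Swapping Juno↔Brightly (Juno→Machine M2 1291 ops/s, Brightly→Machine M1 1987 ops/s) loses 282.
No other one-to-one assignment exceeds 12021 ops/s.
Brightly's own top instance is Machine M6 (2163 ops/s), but forcing Brightly→Machine M6 and reassigning the rest optimally gives only 11101 ops/s — worse by 920.

Brightly receives Machine M2.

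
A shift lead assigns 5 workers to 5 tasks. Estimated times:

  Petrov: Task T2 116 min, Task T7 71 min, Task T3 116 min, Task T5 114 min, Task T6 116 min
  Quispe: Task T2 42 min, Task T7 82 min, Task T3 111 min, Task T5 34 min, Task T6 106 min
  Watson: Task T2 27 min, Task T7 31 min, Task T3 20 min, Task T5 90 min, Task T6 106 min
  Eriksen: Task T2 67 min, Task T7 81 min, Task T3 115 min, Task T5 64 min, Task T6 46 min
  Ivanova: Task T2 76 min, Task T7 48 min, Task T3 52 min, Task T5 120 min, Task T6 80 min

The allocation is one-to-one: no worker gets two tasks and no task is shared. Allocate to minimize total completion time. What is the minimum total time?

Minimum total: 230 min

Optimal: Petrov→Task T7 (71 min), Quispe→Task T5 (34 min), Watson→Task T2 (27 min), Eriksen→Task T6 (46 min), Ivanova→Task T3 (52 min) — total 71+34+27+46+52 = 230 min.
Row-greedy (each worker in turn takes its cheapest remaining task) gives 247 min, worse by 17.
Swapping Petrov↔Ivanova (Petrov→Task T3 116 min, Ivanova→Task T7 48 min) adds 41.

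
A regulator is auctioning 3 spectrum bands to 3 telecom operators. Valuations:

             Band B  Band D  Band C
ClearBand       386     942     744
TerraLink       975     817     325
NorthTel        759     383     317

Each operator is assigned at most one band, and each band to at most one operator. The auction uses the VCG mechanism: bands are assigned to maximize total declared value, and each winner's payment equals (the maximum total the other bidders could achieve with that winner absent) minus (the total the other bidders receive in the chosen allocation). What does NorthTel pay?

Efficient allocation: ClearBand→Band C ($744M), TerraLink→Band D ($817M), NorthTel→Band B ($759M); total welfare W = $2320M.
NorthTel receives Band B at value $759M, so the others get W − 759 = $1561M.
Without NorthTel: best allocation of the remaining 2 bidders over all 3 bands is ClearBand→Band D ($942M), TerraLink→Band B ($975M), total $1917M.
VCG payment = (others' best without NorthTel) − (others' welfare with NorthTel) = 1917 − 1561 = $356M.

NorthTel pays $356M.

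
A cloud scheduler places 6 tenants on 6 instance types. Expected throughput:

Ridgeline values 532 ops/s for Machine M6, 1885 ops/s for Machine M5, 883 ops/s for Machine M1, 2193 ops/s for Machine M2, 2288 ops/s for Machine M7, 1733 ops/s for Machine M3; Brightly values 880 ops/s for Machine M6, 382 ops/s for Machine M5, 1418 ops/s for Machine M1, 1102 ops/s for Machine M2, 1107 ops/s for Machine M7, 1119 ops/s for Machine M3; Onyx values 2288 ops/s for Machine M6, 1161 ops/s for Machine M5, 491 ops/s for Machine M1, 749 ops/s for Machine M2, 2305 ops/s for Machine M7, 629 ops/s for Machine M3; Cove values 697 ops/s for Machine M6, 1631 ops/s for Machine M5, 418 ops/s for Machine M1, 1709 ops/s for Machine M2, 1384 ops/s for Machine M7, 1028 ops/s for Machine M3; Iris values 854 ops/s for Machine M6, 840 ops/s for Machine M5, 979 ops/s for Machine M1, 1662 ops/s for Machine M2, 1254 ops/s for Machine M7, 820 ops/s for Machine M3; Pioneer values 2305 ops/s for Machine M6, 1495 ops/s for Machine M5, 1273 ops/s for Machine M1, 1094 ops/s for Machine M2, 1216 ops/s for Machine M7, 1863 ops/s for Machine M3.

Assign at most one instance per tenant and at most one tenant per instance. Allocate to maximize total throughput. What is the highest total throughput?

Maximum total: 11150 ops/s

This is a one-to-one assignment (maximum-weight bipartite matching).
Optimal: Ridgeline→Machine M7 (2288 ops/s), Brightly→Machine M1 (1418 ops/s), Onyx→Machine M6 (2288 ops/s), Cove→Machine M5 (1631 ops/s), Iris→Machine M2 (1662 ops/s), Pioneer→Machine M3 (1863 ops/s) — total 2288+1418+2288+1631+1662+1863 = 11150 ops/s.
Column-greedy (each instance in turn goes to its best remaining tenant) gives 10442 ops/s, worse by 708.
Next-best assignment: Ridgeline→Machine M3, Brightly→Machine M1, Onyx→Machine M7, Cove→Machine M5, Iris→Machine M2, Pioneer→Machine M6 = 11054 ops/s.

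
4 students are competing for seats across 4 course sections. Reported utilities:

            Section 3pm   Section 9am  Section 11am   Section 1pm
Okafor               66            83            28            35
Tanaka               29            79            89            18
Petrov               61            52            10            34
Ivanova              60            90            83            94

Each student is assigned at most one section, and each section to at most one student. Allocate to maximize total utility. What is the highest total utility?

This is a one-to-one assignment (maximum-weight bipartite matching).
Optimal: Okafor→Section 9am (83 points), Tanaka→Section 11am (89 points), Petrov→Section 3pm (61 points), Ivanova→Section 1pm (94 points) — total 83+89+61+94 = 327 points.
Column-greedy (each section in turn goes to its best remaining student) gives 279 points, worse by 48.
Checked against all permutations: 327 points is optimal.

Maximum total: 327 points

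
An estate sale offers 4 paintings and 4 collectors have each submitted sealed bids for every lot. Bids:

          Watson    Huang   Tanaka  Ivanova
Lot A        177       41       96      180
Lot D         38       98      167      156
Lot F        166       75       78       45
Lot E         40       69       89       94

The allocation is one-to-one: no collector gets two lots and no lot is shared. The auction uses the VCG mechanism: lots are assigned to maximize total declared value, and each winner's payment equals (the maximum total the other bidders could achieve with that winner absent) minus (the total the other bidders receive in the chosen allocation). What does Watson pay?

Watson pays $6.

Efficient allocation: Watson→Lot F ($166), Huang→Lot E ($69), Tanaka→Lot D ($167), Ivanova→Lot A ($180); total welfare W = $582.
Watson receives Lot F at value $166, so the others get W − 166 = $416.
Without Watson: best allocation of the remaining 3 bidders over all 4 lots is Huang→Lot F ($75), Tanaka→Lot D ($167), Ivanova→Lot A ($180), total $422.
VCG payment = (others' best without Watson) − (others' welfare with Watson) = 422 − 416 = $6.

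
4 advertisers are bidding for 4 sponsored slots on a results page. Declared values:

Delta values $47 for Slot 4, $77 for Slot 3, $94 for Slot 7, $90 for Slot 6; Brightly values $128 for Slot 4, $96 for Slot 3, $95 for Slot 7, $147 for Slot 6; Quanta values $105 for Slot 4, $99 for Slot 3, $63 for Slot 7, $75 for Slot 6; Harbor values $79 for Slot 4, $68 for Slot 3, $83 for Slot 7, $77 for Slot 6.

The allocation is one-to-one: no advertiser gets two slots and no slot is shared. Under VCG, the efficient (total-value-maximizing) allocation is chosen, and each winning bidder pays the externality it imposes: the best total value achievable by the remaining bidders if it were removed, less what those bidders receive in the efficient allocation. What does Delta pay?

Delta pays $10.

Efficient allocation: Delta→Slot 7 ($94), Brightly→Slot 6 ($147), Quanta→Slot 3 ($99), Harbor→Slot 4 ($79); total welfare W = $419.
Delta receives Slot 7 at value $94, so the others get W − 94 = $325.
Without Delta: best allocation of the remaining 3 bidders over all 4 slots is Brightly→Slot 6 ($147), Quanta→Slot 4 ($105), Harbor→Slot 7 ($83), total $335.
VCG payment = (others' best without Delta) − (others' welfare with Delta) = 335 − 325 = $10.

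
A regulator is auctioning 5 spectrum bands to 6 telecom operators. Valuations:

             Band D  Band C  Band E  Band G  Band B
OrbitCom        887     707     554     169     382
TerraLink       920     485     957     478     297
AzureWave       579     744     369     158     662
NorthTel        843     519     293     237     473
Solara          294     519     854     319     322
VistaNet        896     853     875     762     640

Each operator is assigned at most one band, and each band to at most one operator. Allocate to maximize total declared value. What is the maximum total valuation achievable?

Maximum total: $3931M

Treat this as an assignment problem: match each operator to one band.
Optimal: NorthTel→Band D ($843M), OrbitCom→Band C ($707M), TerraLink→Band E ($957M), VistaNet→Band G ($762M), AzureWave→Band B ($662M) — total 843+707+957+762+662 = $3931M.
Max-entry greedy (repeatedly take the single best remaining cell) gives $3389M, worse by 542.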